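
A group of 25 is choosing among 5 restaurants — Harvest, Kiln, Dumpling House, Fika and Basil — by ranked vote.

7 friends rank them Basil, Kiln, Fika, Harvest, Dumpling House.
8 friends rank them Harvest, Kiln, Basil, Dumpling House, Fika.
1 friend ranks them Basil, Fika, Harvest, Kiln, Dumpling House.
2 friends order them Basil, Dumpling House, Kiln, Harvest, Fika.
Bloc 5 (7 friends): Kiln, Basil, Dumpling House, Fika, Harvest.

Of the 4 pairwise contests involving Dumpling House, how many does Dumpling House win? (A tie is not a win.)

1

Dumpling House against each rival (25 friends):
Dumpling House vs Harvest: 2+7 = 9 for Dumpling House, 16 for Harvest — Harvest by 16–9.
Dumpling House vs Kiln: Kiln, 23–2.
Dumpling House vs Fika: Dumpling House preferred on 8+2+7 = 17 ballots; Dumpling House wins 17–8.
Dumpling House vs Basil: 0 for Dumpling House, 25 for Basil — Basil by 25–0.
Dumpling House beats Fika; loses to Harvest, Kiln, Basil — 1 pairwise win.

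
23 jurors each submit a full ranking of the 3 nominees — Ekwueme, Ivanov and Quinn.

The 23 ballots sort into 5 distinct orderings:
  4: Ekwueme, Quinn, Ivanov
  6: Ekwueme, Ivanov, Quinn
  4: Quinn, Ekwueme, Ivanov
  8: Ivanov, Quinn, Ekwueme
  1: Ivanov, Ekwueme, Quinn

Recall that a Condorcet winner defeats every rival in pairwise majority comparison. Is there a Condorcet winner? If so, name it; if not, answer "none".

Head-to-head results (23 jurors):
Ekwueme vs Ivanov: 14 to 9, Ekwueme.
Ekwueme vs Quinn: Ekwueme preferred on 4+6+1 = 11 ballots; Quinn wins 12–11.
Ivanov vs Quinn: 15 to 8, Ivanov.
Every nominee loses at least once (Ekwueme loses to Quinn; Ivanov loses to Ekwueme; Quinn loses to Ivanov). The majority relation contains the cycle Ekwueme beats Ivanov beats Quinn beats Ekwueme, so there is no Condorcet winner.

none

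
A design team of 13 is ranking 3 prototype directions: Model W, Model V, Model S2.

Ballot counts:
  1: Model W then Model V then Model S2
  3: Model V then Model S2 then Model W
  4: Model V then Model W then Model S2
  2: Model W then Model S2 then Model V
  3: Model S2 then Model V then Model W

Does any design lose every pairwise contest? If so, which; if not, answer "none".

Head-to-head results (13 engineers):
Model W vs Model V: 1+2 = 3 for Model W, 10 for Model V — Model V by 10–3.
Model W vs Model S2: Model W, 7–6.
Model V vs Model S2: 8 to 5, Model V.
Only Model S2 has no wins; Model S2 is the Condorcet loser.

Model S2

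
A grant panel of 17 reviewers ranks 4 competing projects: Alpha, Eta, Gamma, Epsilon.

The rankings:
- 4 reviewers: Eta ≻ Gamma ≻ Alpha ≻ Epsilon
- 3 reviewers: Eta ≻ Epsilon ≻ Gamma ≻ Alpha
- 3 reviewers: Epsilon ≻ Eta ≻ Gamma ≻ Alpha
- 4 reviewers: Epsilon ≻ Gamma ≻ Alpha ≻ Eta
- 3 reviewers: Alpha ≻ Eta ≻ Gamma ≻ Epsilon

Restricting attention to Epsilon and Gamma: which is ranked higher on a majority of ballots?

Ballots ranking Epsilon above Gamma: 3 + 3 + 4 = 10.
Ballots ranking Gamma above Epsilon: 17 − 10 = 7.
Epsilon wins the head-to-head 10–7.

Epsilon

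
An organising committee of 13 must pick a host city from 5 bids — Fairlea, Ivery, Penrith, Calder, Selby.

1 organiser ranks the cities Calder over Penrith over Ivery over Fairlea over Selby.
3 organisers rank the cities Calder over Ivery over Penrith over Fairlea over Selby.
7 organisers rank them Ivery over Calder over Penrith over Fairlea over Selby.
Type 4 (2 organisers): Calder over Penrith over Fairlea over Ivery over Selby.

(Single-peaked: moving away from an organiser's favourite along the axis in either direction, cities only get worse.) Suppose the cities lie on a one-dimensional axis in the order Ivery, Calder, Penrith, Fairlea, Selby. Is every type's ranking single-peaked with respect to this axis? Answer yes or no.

Axis positions: Ivery=1, Calder=2, Penrith=3, Fairlea=4, Selby=5.
Type 1 (peak Calder at position 2): ranking walks positions 2-3-1-4-5, expanding outward from the peak — single-peaked.
Type 2 (peak Calder at position 2): ranking walks positions 2-1-3-4-5, expanding outward from the peak — single-peaked.
Type 3 (peak Ivery at position 1): ranking walks positions 1-2-3-4-5, expanding outward from the peak — single-peaked.
Type 4 (peak Calder at position 2): ranking walks positions 2-3-4-1-5, expanding outward from the peak — single-peaked.
Every ranking is single-peaked on this axis.

yes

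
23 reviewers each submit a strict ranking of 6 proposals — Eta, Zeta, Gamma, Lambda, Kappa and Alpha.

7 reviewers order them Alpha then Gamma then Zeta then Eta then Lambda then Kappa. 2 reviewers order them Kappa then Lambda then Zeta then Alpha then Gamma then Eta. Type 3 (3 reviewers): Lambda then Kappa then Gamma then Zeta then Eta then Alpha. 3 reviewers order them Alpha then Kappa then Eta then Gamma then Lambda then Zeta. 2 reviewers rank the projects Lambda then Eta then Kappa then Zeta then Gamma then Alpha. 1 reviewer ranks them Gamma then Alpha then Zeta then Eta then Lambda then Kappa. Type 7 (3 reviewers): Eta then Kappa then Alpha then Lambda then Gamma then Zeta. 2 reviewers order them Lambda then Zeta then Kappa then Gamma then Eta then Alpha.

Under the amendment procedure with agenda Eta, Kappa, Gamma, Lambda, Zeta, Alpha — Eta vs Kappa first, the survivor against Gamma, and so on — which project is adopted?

Alpha

Round 1: Eta vs Kappa — 13–10, Eta advances.
Round 2: Eta vs Gamma — 8–15, Gamma advances.
Round 3: Gamma vs Lambda — 11–12, Lambda advances.
Round 4: Lambda vs Zeta — 15–8, Lambda advances.
Round 5: Lambda vs Alpha — 9–14, Alpha advances.
Alpha survives the agenda.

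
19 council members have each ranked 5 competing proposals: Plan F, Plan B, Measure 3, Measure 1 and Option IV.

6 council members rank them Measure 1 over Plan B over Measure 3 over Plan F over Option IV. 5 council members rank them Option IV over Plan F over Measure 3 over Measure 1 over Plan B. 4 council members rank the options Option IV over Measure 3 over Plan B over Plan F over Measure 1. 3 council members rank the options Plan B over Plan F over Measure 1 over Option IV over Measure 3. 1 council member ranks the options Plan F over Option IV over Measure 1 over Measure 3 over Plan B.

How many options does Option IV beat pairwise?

Option IV against each rival (19 council members):
Option IV vs Plan F: Option IV is ranked higher on 5+4 = 9 ballots, Plan F on 10. Plan F wins 10–9.
Option IV vs Plan B: 5+4+1 = 10 for Option IV, 9 for Plan B — Option IV by 10–9.
Option IV vs Measure 3: Option IV is ranked higher on 5+4+3+1 = 13 ballots, Measure 3 on 6. Option IV wins 13–6.
Option IV–Measure 1: Option IV 10–9.
Option IV beats Plan B, Measure 3, Measure 1; loses to Plan F — 3 pairwise wins.

3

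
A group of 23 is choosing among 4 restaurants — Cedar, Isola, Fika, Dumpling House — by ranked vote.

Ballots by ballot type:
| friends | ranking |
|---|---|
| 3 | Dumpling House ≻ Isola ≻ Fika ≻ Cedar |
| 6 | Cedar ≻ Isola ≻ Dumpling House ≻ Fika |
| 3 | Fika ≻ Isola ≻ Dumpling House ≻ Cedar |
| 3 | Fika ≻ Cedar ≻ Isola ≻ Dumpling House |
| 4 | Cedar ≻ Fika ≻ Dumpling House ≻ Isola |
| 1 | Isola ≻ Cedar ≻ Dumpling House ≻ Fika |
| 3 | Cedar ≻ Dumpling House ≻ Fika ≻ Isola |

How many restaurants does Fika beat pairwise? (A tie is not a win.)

Fika against each rival (23 friends):
Fika–Cedar: Cedar 14–9.
Fika vs Isola: Fika is ranked higher on 3+3+4+3 = 13 ballots, Isola on 10. Fika wins 13–10.
Fika–Dumpling House: Dumpling House 13–10.
Fika beats Isola; loses to Cedar, Dumpling House — 1 pairwise win.

1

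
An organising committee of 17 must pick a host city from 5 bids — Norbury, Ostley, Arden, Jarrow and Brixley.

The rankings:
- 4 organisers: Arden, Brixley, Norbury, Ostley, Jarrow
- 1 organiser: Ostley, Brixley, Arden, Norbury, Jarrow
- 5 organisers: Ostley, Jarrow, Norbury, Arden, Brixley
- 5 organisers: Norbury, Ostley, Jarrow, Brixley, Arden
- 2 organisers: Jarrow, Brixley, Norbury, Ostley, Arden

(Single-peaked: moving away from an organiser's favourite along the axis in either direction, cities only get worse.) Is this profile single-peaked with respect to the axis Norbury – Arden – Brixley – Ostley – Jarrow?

no

Axis positions: Norbury=1, Arden=2, Brixley=3, Ostley=4, Jarrow=5.
Group 1 (peak Arden at position 2): ranking walks positions 2-3-1-4-5, expanding outward from the peak — single-peaked.
Group 2 (peak Ostley at position 4): ranking walks positions 4-3-2-1-5, expanding outward from the peak — single-peaked.
Group 3: ranking walks positions 4-5-1-2-3; Norbury is ranked above Brixley even though Brixley lies between Norbury and the peak Ostley on the axis — preferences dip and rise again. Not single-peaked.
Group 4: ranking walks positions 1-4-5-3-2; Ostley is ranked above Arden even though Arden lies between Ostley and the peak Norbury on the axis — preferences dip and rise again. Not single-peaked.
Group 5: ranking walks positions 5-3-1-4-2; Brixley is ranked above Ostley even though Ostley lies between Brixley and the peak Jarrow on the axis — preferences dip and rise again. Not single-peaked.
Group 3 violates single-peakedness, so the profile is not single-peaked on this axis.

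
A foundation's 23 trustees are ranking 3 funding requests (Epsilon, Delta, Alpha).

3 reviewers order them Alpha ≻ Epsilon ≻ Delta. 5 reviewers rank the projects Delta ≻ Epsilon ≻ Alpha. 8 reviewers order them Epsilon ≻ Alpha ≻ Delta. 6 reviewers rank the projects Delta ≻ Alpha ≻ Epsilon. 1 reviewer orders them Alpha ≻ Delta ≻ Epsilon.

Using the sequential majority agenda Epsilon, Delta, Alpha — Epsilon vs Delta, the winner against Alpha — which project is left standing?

Alpha

Round 1: Epsilon vs Delta — 11–12, Delta advances.
Round 2: Delta vs Alpha — 11–12, Alpha advances.
Alpha survives the agenda.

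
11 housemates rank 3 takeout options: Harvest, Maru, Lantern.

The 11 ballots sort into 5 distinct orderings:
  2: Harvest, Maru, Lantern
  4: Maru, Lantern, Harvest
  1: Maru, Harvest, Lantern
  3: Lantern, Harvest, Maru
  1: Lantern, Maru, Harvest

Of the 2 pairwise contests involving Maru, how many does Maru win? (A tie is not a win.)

Maru against each rival (11 friends):
Maru vs Harvest: 4+1+1 = 6 for Maru, 5 for Harvest — Maru by 6–5.
Maru vs Lantern: 7 to 4, Maru.
Maru beats Harvest, Lantern — 2 pairwise wins.

2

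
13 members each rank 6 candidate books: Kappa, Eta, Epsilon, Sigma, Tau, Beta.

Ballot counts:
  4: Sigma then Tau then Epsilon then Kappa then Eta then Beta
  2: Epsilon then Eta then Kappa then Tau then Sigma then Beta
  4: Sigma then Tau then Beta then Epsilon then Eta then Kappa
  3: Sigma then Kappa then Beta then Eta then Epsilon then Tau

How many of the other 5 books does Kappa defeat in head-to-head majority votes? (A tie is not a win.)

2

Kappa against each rival (13 members):
Kappa vs Eta: Kappa wins 7–6.
Kappa vs Epsilon: Epsilon wins 10–3.
Kappa vs Sigma: 2 to 11, Sigma.
Kappa vs Tau: 2+3 = 5 for Kappa, 8 for Tau — Tau by 8–5.
Kappa–Beta: Kappa 9–4.
Kappa beats Eta, Beta; loses to Epsilon, Sigma, Tau — 2 pairwise wins.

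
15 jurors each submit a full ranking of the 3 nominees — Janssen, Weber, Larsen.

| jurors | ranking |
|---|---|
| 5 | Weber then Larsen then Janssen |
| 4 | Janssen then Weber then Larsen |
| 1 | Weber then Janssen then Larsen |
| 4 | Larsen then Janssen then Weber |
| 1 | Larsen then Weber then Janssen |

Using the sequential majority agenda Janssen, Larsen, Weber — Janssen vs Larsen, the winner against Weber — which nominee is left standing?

Round 1: Janssen vs Larsen — 5–10, Larsen advances.
Round 2: Larsen vs Weber — 5–10, Weber advances.
Weber survives the agenda.

Weber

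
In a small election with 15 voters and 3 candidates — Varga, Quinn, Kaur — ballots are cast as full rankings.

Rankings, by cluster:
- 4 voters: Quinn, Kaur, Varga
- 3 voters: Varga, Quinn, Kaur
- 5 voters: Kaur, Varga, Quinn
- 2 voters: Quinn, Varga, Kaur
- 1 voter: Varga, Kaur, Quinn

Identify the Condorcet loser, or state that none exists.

Pairwise majorities:
Varga vs Quinn: 9 to 6, Varga.
Varga vs Kaur: 6 to 9, Kaur.
Quinn vs Kaur: 4+3+2 = 9 for Quinn, 6 for Kaur — Quinn by 9–6.
No candidate is winless: Varga beats Quinn; Quinn beats Kaur; Kaur beats Varga. There is no Condorcet loser.

none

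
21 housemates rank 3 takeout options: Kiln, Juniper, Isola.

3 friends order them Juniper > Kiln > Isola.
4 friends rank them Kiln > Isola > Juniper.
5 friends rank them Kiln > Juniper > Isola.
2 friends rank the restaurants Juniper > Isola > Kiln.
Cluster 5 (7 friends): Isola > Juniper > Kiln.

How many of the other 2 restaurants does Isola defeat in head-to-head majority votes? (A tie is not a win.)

Isola against each rival (21 friends):
Isola vs Kiln: Isola is ranked higher on 2+7 = 9 ballots, Kiln on 12. Kiln wins 12–9.
Isola vs Juniper: Isola is ranked higher on 4+7 = 11 ballots, Juniper on 10. Isola wins 11–10.
Isola beats Juniper; loses to Kiln — 1 pairwise win.

1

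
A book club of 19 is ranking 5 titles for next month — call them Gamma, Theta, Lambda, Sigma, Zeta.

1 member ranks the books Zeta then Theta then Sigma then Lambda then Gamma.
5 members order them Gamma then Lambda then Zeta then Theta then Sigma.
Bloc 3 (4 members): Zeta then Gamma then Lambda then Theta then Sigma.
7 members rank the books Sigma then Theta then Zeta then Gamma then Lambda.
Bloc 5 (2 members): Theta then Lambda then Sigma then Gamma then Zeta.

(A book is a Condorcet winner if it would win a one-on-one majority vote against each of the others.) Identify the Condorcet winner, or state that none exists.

Pairwise majorities:
Gamma–Theta: Theta 10–9.
Gamma–Lambda: Gamma 16–3.
Gamma vs Sigma: Sigma, 10–9.
Gamma vs Zeta: Zeta, 12–7.
Theta vs Lambda: Theta, 10–9.
Theta vs Sigma: Theta wins 12–7.
Theta vs Zeta: Zeta, 10–9.
Lambda–Sigma: Lambda 11–8.
Lambda–Zeta: Zeta 12–7.
Sigma vs Zeta: Zeta wins 10–9.
Only Zeta has no losses; Zeta is the Condorcet winner.

Zeta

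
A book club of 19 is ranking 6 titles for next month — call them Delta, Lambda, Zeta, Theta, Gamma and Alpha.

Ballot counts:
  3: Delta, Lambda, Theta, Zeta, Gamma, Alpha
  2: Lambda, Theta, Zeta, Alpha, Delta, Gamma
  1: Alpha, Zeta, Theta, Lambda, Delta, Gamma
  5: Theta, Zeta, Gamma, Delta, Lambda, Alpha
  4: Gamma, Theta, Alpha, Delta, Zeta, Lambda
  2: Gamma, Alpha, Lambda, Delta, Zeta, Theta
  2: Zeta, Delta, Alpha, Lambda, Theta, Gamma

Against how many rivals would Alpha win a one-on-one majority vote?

Alpha against each rival (19 members):
Alpha vs Delta: Delta, 10–9.
Alpha vs Lambda: Alpha is ranked higher on 1+4+2+2 = 9 ballots, Lambda on 10. Lambda wins 10–9.
Alpha–Zeta: Zeta 12–7.
Alpha vs Theta: Theta wins 14–5.
Alpha vs Gamma: Alpha is ranked higher on 2+1+2 = 5 ballots, Gamma on 14. Gamma wins 14–5.
Alpha beats no one; loses to Delta, Lambda, Zeta, Theta, Gamma — 0 pairwise wins.

0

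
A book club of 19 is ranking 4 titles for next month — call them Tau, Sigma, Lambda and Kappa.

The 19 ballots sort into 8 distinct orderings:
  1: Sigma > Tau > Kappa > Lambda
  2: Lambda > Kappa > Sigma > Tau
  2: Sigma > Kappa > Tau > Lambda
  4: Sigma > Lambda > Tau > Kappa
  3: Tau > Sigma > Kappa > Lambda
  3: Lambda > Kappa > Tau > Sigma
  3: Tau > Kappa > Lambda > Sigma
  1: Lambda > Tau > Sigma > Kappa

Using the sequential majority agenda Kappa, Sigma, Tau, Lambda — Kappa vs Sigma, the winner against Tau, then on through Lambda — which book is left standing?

Round 1: Kappa vs Sigma — 8–11, Sigma advances.
Round 2: Sigma vs Tau — 9–10, Tau advances.
Round 3: Tau vs Lambda — 9–10, Lambda advances.
Lambda survives the agenda.

Lambda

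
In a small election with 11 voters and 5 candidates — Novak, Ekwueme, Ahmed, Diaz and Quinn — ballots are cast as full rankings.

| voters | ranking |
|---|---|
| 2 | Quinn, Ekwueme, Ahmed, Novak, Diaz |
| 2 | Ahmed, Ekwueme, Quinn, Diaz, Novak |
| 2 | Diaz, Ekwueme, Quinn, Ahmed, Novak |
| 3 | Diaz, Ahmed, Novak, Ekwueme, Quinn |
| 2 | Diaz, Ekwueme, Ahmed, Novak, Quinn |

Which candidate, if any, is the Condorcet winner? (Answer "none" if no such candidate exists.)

Diaz

Head-to-head results (11 voters):
Novak vs Ekwueme: 3 to 8, Ekwueme.
Novak vs Ahmed: Novak preferred on 0 ballots; Ahmed wins 11–0.
Novak vs Diaz: Novak preferred on 2 ballots; Diaz wins 9–2.
Novak vs Quinn: 5 to 6, Quinn.
Ekwueme vs Ahmed: Ekwueme is ranked higher on 2+2+2 = 6 ballots, Ahmed on 5. Ekwueme wins 6–5.
Ekwueme vs Diaz: Ekwueme is ranked higher on 2+2 = 4 ballots, Diaz on 7. Diaz wins 7–4.
Ekwueme vs Quinn: Ekwueme preferred on 2+2+3+2 = 9 ballots; Ekwueme wins 9–2.
Ahmed vs Diaz: Ahmed is ranked higher on 2+2 = 4 ballots, Diaz on 7. Diaz wins 7–4.
Ahmed vs Quinn: Ahmed is ranked higher on 2+3+2 = 7 ballots, Quinn on 4. Ahmed wins 7–4.
Diaz vs Quinn: Diaz preferred on 2+3+2 = 7 ballots; Diaz wins 7–4.
Diaz wins every pairwise contest, so Diaz is the Condorcet winner.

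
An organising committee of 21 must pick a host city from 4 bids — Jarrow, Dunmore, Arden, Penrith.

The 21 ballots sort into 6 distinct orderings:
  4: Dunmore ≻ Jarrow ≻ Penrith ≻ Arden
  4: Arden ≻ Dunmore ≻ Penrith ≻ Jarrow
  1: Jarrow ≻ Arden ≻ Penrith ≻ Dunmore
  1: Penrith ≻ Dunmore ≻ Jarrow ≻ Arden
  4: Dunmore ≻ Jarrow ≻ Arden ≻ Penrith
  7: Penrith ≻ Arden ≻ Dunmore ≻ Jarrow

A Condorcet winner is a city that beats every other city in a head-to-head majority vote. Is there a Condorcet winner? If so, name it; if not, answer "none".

none

Check each pair by majority over 21 ballots:
Jarrow vs Dunmore: Jarrow is ranked higher on 1 ballot, Dunmore on 20. Dunmore wins 20–1.
Jarrow vs Arden: Jarrow preferred on 4+1+1+4 = 10 ballots; Arden wins 11–10.
Jarrow vs Penrith: 9 to 12, Penrith.
Dunmore vs Arden: 9 to 12, Arden.
Dunmore vs Penrith: Dunmore preferred on 4+4+4 = 12 ballots; Dunmore wins 12–9.
Arden vs Penrith: Penrith, 12–9.
No city is unbeaten: Jarrow loses to Dunmore; Dunmore loses to Arden; Arden loses to Penrith; Penrith loses to Dunmore. In particular Dunmore beats Penrith beats Arden beats Dunmore is a majority cycle — no Condorcet winner exists.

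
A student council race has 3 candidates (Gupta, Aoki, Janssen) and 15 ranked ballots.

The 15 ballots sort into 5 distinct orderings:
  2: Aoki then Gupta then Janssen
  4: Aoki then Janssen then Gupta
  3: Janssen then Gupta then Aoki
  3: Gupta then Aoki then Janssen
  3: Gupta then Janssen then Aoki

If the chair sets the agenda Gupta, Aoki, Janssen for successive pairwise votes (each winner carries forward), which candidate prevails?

Round 1: Gupta vs Aoki — 9–6, Gupta advances.
Round 2: Gupta vs Janssen — 8–7, Gupta advances.
The agenda winner is Gupta.

Gupta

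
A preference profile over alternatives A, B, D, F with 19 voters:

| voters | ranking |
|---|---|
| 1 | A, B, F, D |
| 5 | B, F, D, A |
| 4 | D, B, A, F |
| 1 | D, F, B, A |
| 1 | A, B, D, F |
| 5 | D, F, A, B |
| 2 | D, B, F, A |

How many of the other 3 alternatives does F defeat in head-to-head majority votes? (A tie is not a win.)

1

F against each rival (19 voters):
F vs A: F wins 13–6.
F vs B: 6 to 13, B.
F vs D: D wins 13–6.
F beats A; loses to B, D — 1 pairwise win.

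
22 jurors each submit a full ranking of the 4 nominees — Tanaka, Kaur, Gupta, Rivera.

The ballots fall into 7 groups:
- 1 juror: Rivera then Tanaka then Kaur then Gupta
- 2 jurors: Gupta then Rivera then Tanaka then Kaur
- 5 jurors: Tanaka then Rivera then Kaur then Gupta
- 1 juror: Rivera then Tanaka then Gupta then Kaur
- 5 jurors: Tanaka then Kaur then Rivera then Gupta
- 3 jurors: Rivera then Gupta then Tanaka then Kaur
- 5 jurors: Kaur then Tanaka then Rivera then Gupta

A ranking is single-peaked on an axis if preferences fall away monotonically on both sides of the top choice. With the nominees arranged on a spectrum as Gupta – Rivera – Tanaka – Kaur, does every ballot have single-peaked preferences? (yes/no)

yes

Axis positions: Gupta=1, Rivera=2, Tanaka=3, Kaur=4.
Group 1 (peak Rivera at position 2): ranking walks positions 2-3-4-1, expanding outward from the peak — single-peaked.
Group 2 (peak Gupta at position 1): ranking walks positions 1-2-3-4, expanding outward from the peak — single-peaked.
Group 3 (peak Tanaka at position 3): ranking walks positions 3-2-4-1, expanding outward from the peak — single-peaked.
Group 4 (peak Rivera at position 2): ranking walks positions 2-3-1-4, expanding outward from the peak — single-peaked.
Group 5 (peak Tanaka at position 3): ranking walks positions 3-4-2-1, expanding outward from the peak — single-peaked.
Group 6 (peak Rivera at position 2): ranking walks positions 2-1-3-4, expanding outward from the peak — single-peaked.
Group 7 (peak Kaur at position 4): ranking walks positions 4-3-2-1, expanding outward from the peak — single-peaked.
Every ranking is single-peaked on this axis.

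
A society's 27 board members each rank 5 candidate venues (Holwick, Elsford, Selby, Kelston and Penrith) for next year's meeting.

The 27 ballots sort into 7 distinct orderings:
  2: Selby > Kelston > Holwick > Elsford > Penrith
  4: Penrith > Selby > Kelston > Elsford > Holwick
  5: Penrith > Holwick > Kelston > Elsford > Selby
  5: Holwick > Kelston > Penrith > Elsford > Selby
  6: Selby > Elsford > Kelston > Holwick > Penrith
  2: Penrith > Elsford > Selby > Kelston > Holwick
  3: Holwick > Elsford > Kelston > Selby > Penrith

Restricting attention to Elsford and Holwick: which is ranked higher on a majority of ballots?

Ballots ranking Elsford above Holwick: 4 + 6 + 2 = 12.
Ballots ranking Holwick above Elsford: 27 − 12 = 15.
Holwick wins the head-to-head 15–12.

Holwick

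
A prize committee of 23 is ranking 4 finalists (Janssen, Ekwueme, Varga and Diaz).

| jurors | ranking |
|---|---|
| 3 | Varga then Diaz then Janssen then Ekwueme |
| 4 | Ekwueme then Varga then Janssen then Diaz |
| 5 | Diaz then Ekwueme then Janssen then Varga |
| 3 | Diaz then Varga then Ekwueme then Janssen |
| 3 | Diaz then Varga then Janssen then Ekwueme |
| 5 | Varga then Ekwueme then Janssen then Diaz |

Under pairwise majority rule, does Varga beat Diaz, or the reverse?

Varga

Ballots ranking Varga above Diaz: 3 + 4 + 5 = 12.
Ballots ranking Diaz above Varga: 23 − 12 = 11.
Varga wins the head-to-head 12–11.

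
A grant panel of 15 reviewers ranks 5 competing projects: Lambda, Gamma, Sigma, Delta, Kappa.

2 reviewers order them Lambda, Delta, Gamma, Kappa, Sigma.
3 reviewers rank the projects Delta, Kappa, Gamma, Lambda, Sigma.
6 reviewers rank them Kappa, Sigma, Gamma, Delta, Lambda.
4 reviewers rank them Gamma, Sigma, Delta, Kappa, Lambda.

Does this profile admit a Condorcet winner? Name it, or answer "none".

none

Pairwise majorities:
Lambda vs Gamma: Gamma wins 13–2.
Lambda vs Sigma: Sigma wins 10–5.
Lambda vs Delta: Delta, 13–2.
Lambda–Kappa: Kappa 13–2.
Gamma vs Sigma: Gamma, 9–6.
Gamma–Delta: Gamma 10–5.
Gamma vs Kappa: Kappa wins 9–6.
Sigma vs Delta: Sigma wins 10–5.
Sigma–Kappa: Kappa 11–4.
Delta vs Kappa: Delta, 9–6.
Every project loses at least once (Lambda loses to Gamma; Gamma loses to Kappa; Sigma loses to Gamma; Delta loses to Gamma; Kappa loses to Delta). The majority relation contains the cycle Gamma beats Delta beats Kappa beats Gamma, so there is no Condorcet winner.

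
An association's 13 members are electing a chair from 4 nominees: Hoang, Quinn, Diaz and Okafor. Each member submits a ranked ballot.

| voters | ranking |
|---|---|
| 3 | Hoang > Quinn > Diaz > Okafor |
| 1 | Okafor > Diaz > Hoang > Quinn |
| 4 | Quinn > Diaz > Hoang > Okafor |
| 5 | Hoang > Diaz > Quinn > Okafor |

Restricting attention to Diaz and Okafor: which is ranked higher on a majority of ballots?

Diaz

Ballots ranking Diaz above Okafor: 3 + 4 + 5 = 12.
Ballots ranking Okafor above Diaz: 13 − 12 = 1.
Diaz wins the head-to-head 12–1.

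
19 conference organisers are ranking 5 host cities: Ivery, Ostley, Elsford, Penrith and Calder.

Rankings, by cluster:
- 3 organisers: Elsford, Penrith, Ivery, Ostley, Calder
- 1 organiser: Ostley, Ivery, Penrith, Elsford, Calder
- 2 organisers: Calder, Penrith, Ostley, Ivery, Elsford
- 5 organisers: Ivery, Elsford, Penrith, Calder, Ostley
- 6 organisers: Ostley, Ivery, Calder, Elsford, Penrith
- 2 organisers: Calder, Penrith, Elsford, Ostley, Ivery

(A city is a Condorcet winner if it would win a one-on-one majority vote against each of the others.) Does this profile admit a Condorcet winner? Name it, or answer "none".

Head-to-head results (19 organisers):
Ivery vs Ostley: 3+5 = 8 for Ivery, 11 for Ostley — Ostley by 11–8.
Ivery vs Elsford: Ivery is ranked higher on 1+2+5+6 = 14 ballots, Elsford on 5. Ivery wins 14–5.
Ivery vs Penrith: 1+5+6 = 12 for Ivery, 7 for Penrith — Ivery by 12–7.
Ivery vs Calder: 15 to 4, Ivery.
Ostley vs Elsford: Ostley preferred on 1+2+6 = 9 ballots; Elsford wins 10–9.
Ostley vs Penrith: Ostley is ranked higher on 1+6 = 7 ballots, Penrith on 12. Penrith wins 12–7.
Ostley vs Calder: 3+1+6 = 10 for Ostley, 9 for Calder — Ostley by 10–9.
Elsford vs Penrith: 14 to 5, Elsford.
Elsford vs Calder: 9 to 10, Calder.
Penrith vs Calder: 3+1+5 = 9 for Penrith, 10 for Calder — Calder by 10–9.
Every city loses at least once (Ivery loses to Ostley; Ostley loses to Elsford; Elsford loses to Ivery; Penrith loses to Ivery; Calder loses to Ivery). The majority relation contains the cycle Ivery > Elsford > Ostley > Ivery, so there is no Condorcet winner.

none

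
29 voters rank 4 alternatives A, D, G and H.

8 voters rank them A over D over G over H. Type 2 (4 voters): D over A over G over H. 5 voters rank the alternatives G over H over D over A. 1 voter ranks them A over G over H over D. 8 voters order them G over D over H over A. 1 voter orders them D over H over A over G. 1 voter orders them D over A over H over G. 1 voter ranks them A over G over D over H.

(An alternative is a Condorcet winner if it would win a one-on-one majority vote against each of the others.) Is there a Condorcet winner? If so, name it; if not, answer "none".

none

Head-to-head results (29 voters):
A vs D: D wins 19–10.
A vs G: A wins 16–13.
A vs H: A, 15–14.
D vs G: G wins 15–14.
D–H: D 23–6.
G vs H: G, 27–2.
No alternative is unbeaten: A loses to D; D loses to G; G loses to A; H loses to A. In particular A → G → D → A is a majority cycle — no Condorcet winner exists.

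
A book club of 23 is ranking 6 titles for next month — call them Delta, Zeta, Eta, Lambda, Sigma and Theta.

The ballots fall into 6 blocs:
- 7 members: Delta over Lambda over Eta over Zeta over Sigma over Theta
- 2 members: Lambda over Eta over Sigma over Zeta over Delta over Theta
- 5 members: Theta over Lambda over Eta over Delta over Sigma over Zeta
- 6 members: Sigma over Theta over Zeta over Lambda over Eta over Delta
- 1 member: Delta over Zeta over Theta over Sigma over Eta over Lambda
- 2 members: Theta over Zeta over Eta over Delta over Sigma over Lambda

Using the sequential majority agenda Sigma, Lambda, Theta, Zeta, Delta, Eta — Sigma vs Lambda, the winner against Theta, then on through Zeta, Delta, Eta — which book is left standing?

Theta

Round 1: Sigma vs Lambda — 9–14, Lambda advances.
Round 2: Lambda vs Theta — 9–14, Theta advances.
Round 3: Theta vs Zeta — 13–10, Theta advances.
Round 4: Theta vs Delta — 13–10, Theta advances.
Round 5: Theta vs Eta — 14–9, Theta advances.
The agenda winner is Theta.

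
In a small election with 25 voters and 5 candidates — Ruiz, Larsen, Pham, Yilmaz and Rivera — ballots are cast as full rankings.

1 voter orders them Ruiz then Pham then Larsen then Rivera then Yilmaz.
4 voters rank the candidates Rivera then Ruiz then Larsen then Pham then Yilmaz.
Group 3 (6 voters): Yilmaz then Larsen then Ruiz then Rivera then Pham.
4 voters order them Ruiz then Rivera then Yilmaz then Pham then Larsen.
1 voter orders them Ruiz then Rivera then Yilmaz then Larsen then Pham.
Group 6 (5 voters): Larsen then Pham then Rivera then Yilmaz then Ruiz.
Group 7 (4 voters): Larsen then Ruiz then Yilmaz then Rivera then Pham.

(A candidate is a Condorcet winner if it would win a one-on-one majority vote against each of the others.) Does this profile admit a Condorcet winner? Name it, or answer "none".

Larsen

Head-to-head results (25 voters):
Ruiz vs Larsen: Ruiz preferred on 1+4+4+1 = 10 ballots; Larsen wins 15–10.
Ruiz vs Pham: 20 to 5, Ruiz.
Ruiz vs Yilmaz: 14 to 11, Ruiz.
Ruiz vs Rivera: 16 to 9, Ruiz.
Larsen vs Pham: 20 to 5, Larsen.
Larsen vs Yilmaz: Larsen preferred on 1+4+5+4 = 14 ballots; Larsen wins 14–11.
Larsen vs Rivera: Larsen is ranked higher on 1+6+5+4 = 16 ballots, Rivera on 9. Larsen wins 16–9.
Pham vs Yilmaz: 10 to 15, Yilmaz.
Pham vs Rivera: Pham preferred on 1+5 = 6 ballots; Rivera wins 19–6.
Yilmaz vs Rivera: Yilmaz preferred on 6+4 = 10 ballots; Rivera wins 15–10.
Only Larsen has no losses; Larsen is the Condorcet winner.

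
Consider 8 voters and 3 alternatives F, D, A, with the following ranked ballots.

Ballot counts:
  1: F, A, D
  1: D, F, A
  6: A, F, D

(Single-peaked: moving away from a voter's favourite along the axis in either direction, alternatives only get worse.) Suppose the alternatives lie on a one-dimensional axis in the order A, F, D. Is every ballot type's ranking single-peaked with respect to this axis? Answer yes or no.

Axis positions: A=1, F=2, D=3.
Ballot type 1 (peak F at position 2): ranking walks positions 2-1-3, expanding outward from the peak — single-peaked.
Ballot type 2 (peak D at position 3): ranking walks positions 3-2-1, expanding outward from the peak — single-peaked.
Ballot type 3 (peak A at position 1): ranking walks positions 1-2-3, expanding outward from the peak — single-peaked.
Every ranking is single-peaked on this axis.

yes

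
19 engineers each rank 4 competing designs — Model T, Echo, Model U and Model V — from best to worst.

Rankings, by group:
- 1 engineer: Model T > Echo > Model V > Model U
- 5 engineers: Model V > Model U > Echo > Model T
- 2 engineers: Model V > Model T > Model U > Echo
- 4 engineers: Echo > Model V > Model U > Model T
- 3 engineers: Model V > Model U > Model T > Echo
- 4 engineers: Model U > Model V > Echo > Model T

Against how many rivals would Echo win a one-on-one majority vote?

1

Echo against each rival (19 engineers):
Echo vs Model T: 13 to 6, Echo.
Echo–Model U: Model U 14–5.
Echo vs Model V: Echo is ranked higher on 1+4 = 5 ballots, Model V on 14. Model V wins 14–5.
Echo beats Model T; loses to Model U, Model V — 1 pairwise win.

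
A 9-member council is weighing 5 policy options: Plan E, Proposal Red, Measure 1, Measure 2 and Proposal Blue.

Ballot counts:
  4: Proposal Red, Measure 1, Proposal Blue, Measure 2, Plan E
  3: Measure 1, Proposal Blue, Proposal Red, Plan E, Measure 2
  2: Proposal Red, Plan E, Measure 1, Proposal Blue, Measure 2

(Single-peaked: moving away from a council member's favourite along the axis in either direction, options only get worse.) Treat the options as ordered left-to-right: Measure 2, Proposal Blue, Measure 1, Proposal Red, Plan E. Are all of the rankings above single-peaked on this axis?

yes

Axis positions: Measure 2=1, Proposal Blue=2, Measure 1=3, Proposal Red=4, Plan E=5.
Ballot type 1 (peak Proposal Red at position 4): ranking walks positions 4-3-2-1-5, expanding outward from the peak — single-peaked.
Ballot type 2 (peak Measure 1 at position 3): ranking walks positions 3-2-4-5-1, expanding outward from the peak — single-peaked.
Ballot type 3 (peak Proposal Red at position 4): ranking walks positions 4-5-3-2-1, expanding outward from the peak — single-peaked.
Every ranking is single-peaked on this axis.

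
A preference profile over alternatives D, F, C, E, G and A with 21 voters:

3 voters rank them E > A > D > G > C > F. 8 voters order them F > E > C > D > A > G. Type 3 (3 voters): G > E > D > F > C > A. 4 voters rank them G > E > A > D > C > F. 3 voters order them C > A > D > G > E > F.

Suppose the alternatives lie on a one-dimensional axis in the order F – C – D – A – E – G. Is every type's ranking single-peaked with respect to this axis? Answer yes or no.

no

Axis positions: F=1, C=2, D=3, A=4, E=5, G=6.
Type 1 (peak E at position 5): ranking walks positions 5-4-3-6-2-1, expanding outward from the peak — single-peaked.
Type 2: ranking walks positions 1-5-2-3-4-6; E is ranked above C even though C lies between E and the peak F on the axis — preferences dip and rise again. Not single-peaked.
Type 3: ranking walks positions 6-5-3-1-2-4; D is ranked above A even though A lies between D and the peak G on the axis — preferences dip and rise again. Not single-peaked.
Type 4 (peak G at position 6): ranking walks positions 6-5-4-3-2-1, expanding outward from the peak — single-peaked.
Type 5: ranking walks positions 2-4-3-6-5-1; A is ranked above D even though D lies between A and the peak C on the axis — preferences dip and rise again. Not single-peaked.
Type 2 violates single-peakedness, so the profile is not single-peaked on this axis.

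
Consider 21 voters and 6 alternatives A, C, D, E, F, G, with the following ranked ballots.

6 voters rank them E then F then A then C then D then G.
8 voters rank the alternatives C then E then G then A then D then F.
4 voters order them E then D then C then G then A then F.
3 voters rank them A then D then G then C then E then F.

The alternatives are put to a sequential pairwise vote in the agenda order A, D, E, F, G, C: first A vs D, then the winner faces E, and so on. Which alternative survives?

Round 1: A vs D — 17–4, A advances.
Round 2: A vs E — 3–18, E advances.
Round 3: E vs F — 21–0, E advances.
Round 4: E vs G — 18–3, E advances.
Round 5: E vs C — 10–11, C advances.
C survives the agenda.

C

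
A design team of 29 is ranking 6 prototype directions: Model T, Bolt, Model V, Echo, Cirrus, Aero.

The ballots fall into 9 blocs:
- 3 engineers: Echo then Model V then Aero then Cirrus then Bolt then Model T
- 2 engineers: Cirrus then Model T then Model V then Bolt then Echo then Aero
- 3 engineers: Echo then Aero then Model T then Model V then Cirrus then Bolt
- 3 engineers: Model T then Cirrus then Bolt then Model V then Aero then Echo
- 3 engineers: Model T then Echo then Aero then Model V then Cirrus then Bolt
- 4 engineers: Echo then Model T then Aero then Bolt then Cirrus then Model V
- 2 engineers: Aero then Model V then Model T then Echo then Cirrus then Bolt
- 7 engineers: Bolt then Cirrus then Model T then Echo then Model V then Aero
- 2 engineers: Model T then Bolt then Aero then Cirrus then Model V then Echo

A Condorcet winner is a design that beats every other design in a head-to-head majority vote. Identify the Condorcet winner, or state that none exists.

Model T

Head-to-head results (29 engineers):
Model T vs Bolt: Model T, 19–10.
Model T vs Model V: 24 for Model T, 5 for Model V — Model T by 24–5.
Model T vs Echo: Model T wins 19–10.
Model T–Cirrus: Model T 17–12.
Model T vs Aero: Model T wins 21–8.
Bolt–Model V: Bolt 16–13.
Bolt vs Echo: Bolt preferred on 2+3+7+2 = 14 ballots; Echo wins 15–14.
Bolt vs Cirrus: Cirrus wins 16–13.
Bolt vs Aero: Aero wins 15–14.
Model V vs Echo: Echo wins 20–9.
Model V vs Cirrus: 11 to 18, Cirrus.
Model V–Aero: Model V 15–14.
Echo–Cirrus: Echo 15–14.
Echo vs Aero: Echo wins 22–7.
Cirrus–Aero: Aero 17–12.
Model T beats each of Bolt, Model V, Echo, Cirrus, Aero — Model T is the Condorcet winner.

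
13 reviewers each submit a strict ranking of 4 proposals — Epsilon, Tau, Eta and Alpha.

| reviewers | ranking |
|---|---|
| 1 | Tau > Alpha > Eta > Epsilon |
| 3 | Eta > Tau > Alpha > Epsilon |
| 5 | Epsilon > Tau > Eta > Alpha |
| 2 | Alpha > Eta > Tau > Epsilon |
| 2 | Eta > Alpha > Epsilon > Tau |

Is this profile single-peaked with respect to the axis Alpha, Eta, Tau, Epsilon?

no

Axis positions: Alpha=1, Eta=2, Tau=3, Epsilon=4.
Type 1: ranking walks positions 3-1-2-4; Alpha is ranked above Eta even though Eta lies between Alpha and the peak Tau on the axis — preferences dip and rise again. Not single-peaked.
Type 2 (peak Eta at position 2): ranking walks positions 2-3-1-4, expanding outward from the peak — single-peaked.
Type 3 (peak Epsilon at position 4): ranking walks positions 4-3-2-1, expanding outward from the peak — single-peaked.
Type 4 (peak Alpha at position 1): ranking walks positions 1-2-3-4, expanding outward from the peak — single-peaked.
Type 5: ranking walks positions 2-1-4-3; Epsilon is ranked above Tau even though Tau lies between Epsilon and the peak Eta on the axis — preferences dip and rise again. Not single-peaked.
Type 1 violates single-peakedness, so the profile is not single-peaked on this axis.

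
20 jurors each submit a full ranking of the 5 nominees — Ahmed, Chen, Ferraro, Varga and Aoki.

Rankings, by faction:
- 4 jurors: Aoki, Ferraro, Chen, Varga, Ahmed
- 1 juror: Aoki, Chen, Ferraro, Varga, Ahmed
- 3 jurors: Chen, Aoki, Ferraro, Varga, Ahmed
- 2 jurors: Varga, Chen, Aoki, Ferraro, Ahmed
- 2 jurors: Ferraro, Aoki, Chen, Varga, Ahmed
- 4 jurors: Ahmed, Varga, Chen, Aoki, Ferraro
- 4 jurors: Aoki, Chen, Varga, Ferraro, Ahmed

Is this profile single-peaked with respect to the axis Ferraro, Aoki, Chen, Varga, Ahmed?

Axis positions: Ferraro=1, Aoki=2, Chen=3, Varga=4, Ahmed=5.
Faction 1 (peak Aoki at position 2): ranking walks positions 2-1-3-4-5, expanding outward from the peak — single-peaked.
Faction 2 (peak Aoki at position 2): ranking walks positions 2-3-1-4-5, expanding outward from the peak — single-peaked.
Faction 3 (peak Chen at position 3): ranking walks positions 3-2-1-4-5, expanding outward from the peak — single-peaked.
Faction 4 (peak Varga at position 4): ranking walks positions 4-3-2-1-5, expanding outward from the peak — single-peaked.
Faction 5 (peak Ferraro at position 1): ranking walks positions 1-2-3-4-5, expanding outward from the peak — single-peaked.
Faction 6 (peak Ahmed at position 5): ranking walks positions 5-4-3-2-1, expanding outward from the peak — single-peaked.
Faction 7 (peak Aoki at position 2): ranking walks positions 2-3-4-1-5, expanding outward from the peak — single-peaked.
Every ranking is single-peaked on this axis.

yes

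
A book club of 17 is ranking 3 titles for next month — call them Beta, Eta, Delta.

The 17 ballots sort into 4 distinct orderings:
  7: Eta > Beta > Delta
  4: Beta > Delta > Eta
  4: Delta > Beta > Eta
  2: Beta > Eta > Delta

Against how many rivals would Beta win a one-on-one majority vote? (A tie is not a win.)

Beta against each rival (17 members):
Beta vs Eta: Beta preferred on 4+4+2 = 10 ballots; Beta wins 10–7.
Beta vs Delta: Beta is ranked higher on 7+4+2 = 13 ballots, Delta on 4. Beta wins 13–4.
Beta beats Eta, Delta — 2 pairwise wins.

2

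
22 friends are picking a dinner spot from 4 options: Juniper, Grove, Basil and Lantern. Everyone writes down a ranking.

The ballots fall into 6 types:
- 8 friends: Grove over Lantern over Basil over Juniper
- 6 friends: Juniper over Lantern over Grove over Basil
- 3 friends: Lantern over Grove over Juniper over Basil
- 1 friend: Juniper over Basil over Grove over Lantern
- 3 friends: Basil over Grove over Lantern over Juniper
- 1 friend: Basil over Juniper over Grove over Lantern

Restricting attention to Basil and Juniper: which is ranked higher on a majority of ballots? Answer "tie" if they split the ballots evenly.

Ballots ranking Basil above Juniper: 8 + 3 + 1 = 12.
Ballots ranking Juniper above Basil: 22 − 12 = 10.
Basil wins the head-to-head 12–10.

Basil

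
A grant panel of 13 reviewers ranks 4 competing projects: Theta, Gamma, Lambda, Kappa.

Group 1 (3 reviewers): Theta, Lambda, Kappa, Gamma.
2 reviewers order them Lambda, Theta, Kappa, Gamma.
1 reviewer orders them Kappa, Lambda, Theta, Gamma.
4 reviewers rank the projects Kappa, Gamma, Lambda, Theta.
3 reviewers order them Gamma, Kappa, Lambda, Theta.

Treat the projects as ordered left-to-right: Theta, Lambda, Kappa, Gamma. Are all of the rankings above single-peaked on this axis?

Axis positions: Theta=1, Lambda=2, Kappa=3, Gamma=4.
Group 1 (peak Theta at position 1): ranking walks positions 1-2-3-4, expanding outward from the peak — single-peaked.
Group 2 (peak Lambda at position 2): ranking walks positions 2-1-3-4, expanding outward from the peak — single-peaked.
Group 3 (peak Kappa at position 3): ranking walks positions 3-2-1-4, expanding outward from the peak — single-peaked.
Group 4 (peak Kappa at position 3): ranking walks positions 3-4-2-1, expanding outward from the peak — single-peaked.
Group 5 (peak Gamma at position 4): ranking walks positions 4-3-2-1, expanding outward from the peak — single-peaked.
Every ranking is single-peaked on this axis.

yes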